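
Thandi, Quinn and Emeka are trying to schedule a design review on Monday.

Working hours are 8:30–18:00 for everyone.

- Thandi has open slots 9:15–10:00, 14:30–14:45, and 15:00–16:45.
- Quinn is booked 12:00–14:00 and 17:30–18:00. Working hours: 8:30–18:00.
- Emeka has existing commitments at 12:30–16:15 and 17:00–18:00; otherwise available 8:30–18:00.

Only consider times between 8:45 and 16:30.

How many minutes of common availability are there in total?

60 minutes

Quinn free within 08:30–18:00: 08:30–12:00, 14:00–17:30.
Emeka free within 08:30–18:00: 08:30–12:30, 16:15–17:00.
Thandi ∩ Quinn: 09:15–10:00, 14:30–14:45, 15:00–16:45.
Thandi ∩ Quinn ∩ Emeka: 09:15–10:00, 16:15–16:45.
Restricted to 08:45–16:30: 09:15–10:00, 16:15–16:30.
Total common minutes: 45 + 15 = 60.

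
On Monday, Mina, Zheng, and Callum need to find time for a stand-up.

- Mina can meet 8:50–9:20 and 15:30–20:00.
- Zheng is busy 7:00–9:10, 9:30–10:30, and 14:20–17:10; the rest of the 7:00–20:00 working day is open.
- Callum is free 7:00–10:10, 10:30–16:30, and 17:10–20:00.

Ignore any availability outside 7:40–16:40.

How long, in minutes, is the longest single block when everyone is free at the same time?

10 minutes

Zheng free within 07:00–20:00: 09:10–09:30, 10:30–14:20, 17:10–20:00.
Mina ∩ Zheng: 09:10–09:20, 17:10–20:00.
Mina ∩ Zheng ∩ Callum: 09:10–09:20, 17:10–20:00.
Restricted to 07:40–16:40: 09:10–09:20.
Single common window of 10 minutes.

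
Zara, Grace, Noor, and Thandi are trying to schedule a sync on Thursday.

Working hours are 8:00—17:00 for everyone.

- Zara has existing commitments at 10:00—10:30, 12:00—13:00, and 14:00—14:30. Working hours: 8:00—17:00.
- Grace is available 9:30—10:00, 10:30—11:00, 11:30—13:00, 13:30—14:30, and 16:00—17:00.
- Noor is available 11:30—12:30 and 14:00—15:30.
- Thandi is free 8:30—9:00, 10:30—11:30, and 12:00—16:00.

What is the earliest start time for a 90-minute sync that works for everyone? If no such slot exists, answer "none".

none

Zara free within 08:00–17:00: 08:00–10:00, 10:30–12:00, 13:00–14:00, 14:30–17:00.
Zara ∩ Grace: 09:30–10:00, 10:30–11:00, 11:30–12:00, 13:30–14:00, 16:00–17:00.
Zara ∩ Grace ∩ Noor: 11:30–12:00.
Zara ∩ Grace ∩ Noor ∩ Thandi: (none).
Windows ≥ 90 min: (none).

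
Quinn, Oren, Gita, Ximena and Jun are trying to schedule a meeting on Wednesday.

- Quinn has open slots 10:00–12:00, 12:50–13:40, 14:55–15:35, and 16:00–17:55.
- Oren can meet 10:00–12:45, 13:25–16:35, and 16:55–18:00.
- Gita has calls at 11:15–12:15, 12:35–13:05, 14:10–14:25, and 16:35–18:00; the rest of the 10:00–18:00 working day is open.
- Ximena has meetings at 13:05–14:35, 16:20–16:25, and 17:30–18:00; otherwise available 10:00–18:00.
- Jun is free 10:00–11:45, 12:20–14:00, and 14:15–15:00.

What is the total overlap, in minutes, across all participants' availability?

80 minutes

Gita free within 10:00–18:00: 10:00–11:15, 12:15–12:35, 13:05–14:10, 14:25–16:35.
Ximena free within 10:00–18:00: 10:00–13:05, 14:35–16:20, 16:25–17:30.
Quinn ∩ Oren: 10:00–12:00, 13:25–13:40, 14:55–15:35, 16:00–16:35, 16:55–17:55.
Quinn ∩ Oren ∩ Gita: 10:00–11:15, 13:25–13:40, 14:55–15:35, 16:00–16:35.
Quinn ∩ Oren ∩ Gita ∩ Ximena: 10:00–11:15, 14:55–15:35, 16:00–16:20, 16:25–16:35.
Quinn ∩ Oren ∩ Gita ∩ Ximena ∩ Jun: 10:00–11:15, 14:55–15:00.
Total common minutes: 75 + 5 = 80.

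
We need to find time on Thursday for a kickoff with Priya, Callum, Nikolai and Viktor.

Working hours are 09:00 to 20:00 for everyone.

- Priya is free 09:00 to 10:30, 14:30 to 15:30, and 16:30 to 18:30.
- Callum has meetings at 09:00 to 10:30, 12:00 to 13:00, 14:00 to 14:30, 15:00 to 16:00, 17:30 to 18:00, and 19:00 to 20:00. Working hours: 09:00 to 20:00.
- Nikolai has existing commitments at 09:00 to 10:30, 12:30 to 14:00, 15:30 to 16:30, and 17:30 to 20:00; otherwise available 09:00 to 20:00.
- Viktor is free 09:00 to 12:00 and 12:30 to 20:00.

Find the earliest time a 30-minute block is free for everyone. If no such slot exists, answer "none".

14:30

Callum free within 09:00–20:00: 10:30–12:00, 13:00–14:00, 14:30–15:00, 16:00–17:30, 18:00–19:00.
Nikolai free within 09:00–20:00: 10:30–12:30, 14:00–15:30, 16:30–17:30.
Priya ∩ Callum: 14:30–15:00, 16:30–17:30, 18:00–18:30.
Priya ∩ Callum ∩ Nikolai: 14:30–15:00, 16:30–17:30.
Priya ∩ Callum ∩ Nikolai ∩ Viktor: 14:30–15:00, 16:30–17:30.
Windows ≥ 30 min: 14:30–15:00, 16:30–17:30.
Earliest such window starts at 14:30.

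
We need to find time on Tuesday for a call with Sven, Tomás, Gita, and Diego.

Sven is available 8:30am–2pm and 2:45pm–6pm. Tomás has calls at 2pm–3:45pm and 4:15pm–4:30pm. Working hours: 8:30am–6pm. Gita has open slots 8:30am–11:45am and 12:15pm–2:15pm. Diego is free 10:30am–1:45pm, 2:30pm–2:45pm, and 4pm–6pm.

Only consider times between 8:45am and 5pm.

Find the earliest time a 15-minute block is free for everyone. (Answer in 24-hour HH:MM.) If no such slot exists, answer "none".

10:30

Tomás free within 08:30–18:00: 08:30–14:00, 15:45–16:15, 16:30–18:00.
Sven ∩ Tomás: 08:30–14:00, 15:45–16:15, 16:30–18:00.
Sven ∩ Tomás ∩ Gita: 08:30–11:45, 12:15–14:00.
Sven ∩ Tomás ∩ Gita ∩ Diego: 10:30–11:45, 12:15–13:45.
Restricted to 08:45–17:00: 10:30–11:45, 12:15–13:45.
Windows ≥ 15 min: 10:30–11:45, 12:15–13:45.
Earliest such window starts at 10:30.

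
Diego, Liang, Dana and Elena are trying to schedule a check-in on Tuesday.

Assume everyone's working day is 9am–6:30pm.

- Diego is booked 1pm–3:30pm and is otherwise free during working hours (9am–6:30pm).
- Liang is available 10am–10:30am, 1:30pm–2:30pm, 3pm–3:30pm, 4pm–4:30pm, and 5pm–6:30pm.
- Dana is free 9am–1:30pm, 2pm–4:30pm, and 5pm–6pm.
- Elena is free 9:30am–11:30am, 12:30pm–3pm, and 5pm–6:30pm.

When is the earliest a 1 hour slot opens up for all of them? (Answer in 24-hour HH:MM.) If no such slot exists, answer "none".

17:00

Diego free within 09:00–18:30: 09:00–13:00, 15:30–18:30.
Diego ∩ Liang: 10:00–10:30, 16:00–16:30, 17:00–18:30.
Diego ∩ Liang ∩ Dana: 10:00–10:30, 16:00–16:30, 17:00–18:00.
Diego ∩ Liang ∩ Dana ∩ Elena: 10:00–10:30, 17:00–18:00.
Windows ≥ 60 min: 17:00–18:00.
Earliest such window starts at 17:00.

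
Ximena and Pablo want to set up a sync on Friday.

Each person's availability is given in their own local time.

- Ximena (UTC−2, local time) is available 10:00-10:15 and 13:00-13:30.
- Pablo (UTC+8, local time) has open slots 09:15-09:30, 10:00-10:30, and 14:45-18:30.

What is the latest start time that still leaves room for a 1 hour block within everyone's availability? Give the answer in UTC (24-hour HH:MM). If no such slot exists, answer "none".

none

Ximena → UTC: 12:00–12:15, 15:00–15:30.
Pablo → UTC: 01:15–01:30, 02:00–02:30, 06:45–10:30.
Ximena ∩ Pablo: (none).
Windows ≥ 60 min: (none).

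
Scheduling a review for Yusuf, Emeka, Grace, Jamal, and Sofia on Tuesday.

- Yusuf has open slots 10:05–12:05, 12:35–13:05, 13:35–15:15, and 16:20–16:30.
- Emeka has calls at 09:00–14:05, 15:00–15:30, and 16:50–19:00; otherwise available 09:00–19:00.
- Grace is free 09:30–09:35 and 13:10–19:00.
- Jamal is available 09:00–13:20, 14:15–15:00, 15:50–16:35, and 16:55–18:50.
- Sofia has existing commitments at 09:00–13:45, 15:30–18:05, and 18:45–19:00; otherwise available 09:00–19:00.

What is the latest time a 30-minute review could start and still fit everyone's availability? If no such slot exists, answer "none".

Emeka free within 09:00–19:00: 14:05–15:00, 15:30–16:50.
Sofia free within 09:00–19:00: 13:45–15:30, 18:05–18:45.
Yusuf ∩ Emeka: 14:05–15:00, 16:20–16:30.
Yusuf ∩ Emeka ∩ Grace: 14:05–15:00, 16:20–16:30.
Yusuf ∩ Emeka ∩ Grace ∩ Jamal: 14:15–15:00, 16:20–16:30.
Yusuf ∩ Emeka ∩ Grace ∩ Jamal ∩ Sofia: 14:15–15:00.
Windows ≥ 30 min: 14:15–15:00.
Latest start in the last window 14:15–15:00 is 15:00 − 30 min = 14:30.

14:30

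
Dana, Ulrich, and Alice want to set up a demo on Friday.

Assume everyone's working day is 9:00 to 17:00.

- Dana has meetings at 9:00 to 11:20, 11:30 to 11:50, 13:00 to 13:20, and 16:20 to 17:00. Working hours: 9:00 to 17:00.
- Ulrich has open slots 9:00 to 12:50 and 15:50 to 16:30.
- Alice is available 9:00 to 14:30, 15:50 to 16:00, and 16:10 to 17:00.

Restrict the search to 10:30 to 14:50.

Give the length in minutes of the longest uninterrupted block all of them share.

60 minutes

Dana free within 09:00–17:00: 11:20–11:30, 11:50–13:00, 13:20–16:20.
Dana ∩ Ulrich: 11:20–11:30, 11:50–12:50, 15:50–16:20.
Dana ∩ Ulrich ∩ Alice: 11:20–11:30, 11:50–12:50, 15:50–16:00, 16:10–16:20.
Restricted to 10:30–14:50: 11:20–11:30, 11:50–12:50.
Common window lengths: 10, 60 min; longest is 60.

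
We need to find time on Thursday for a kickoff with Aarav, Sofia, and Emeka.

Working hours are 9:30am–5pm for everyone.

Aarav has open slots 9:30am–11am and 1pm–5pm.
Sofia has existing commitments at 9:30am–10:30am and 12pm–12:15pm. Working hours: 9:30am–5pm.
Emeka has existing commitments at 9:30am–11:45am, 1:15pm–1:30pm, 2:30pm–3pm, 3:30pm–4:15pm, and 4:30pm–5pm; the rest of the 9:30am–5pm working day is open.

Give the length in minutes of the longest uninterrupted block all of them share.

60 minutes

Sofia free within 09:30–17:00: 10:30–12:00, 12:15–17:00.
Emeka free within 09:30–17:00: 11:45–13:15, 13:30–14:30, 15:00–15:30, 16:15–16:30.
Aarav ∩ Sofia: 10:30–11:00, 13:00–17:00.
Aarav ∩ Sofia ∩ Emeka: 13:00–13:15, 13:30–14:30, 15:00–15:30, 16:15–16:30.
Common window lengths: 15, 60, 30, 15 min; longest is 60.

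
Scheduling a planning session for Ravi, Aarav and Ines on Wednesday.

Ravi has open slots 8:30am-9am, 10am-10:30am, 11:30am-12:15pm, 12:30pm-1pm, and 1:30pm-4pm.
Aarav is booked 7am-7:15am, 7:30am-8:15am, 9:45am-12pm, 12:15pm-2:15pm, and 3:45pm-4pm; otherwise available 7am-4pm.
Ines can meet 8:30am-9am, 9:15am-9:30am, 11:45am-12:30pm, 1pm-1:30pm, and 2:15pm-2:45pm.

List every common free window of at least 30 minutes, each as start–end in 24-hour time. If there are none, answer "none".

08:30–09:00, 14:15–14:45

Aarav free within 07:00–16:00: 07:15–07:30, 08:15–09:45, 12:00–12:15, 14:15–15:45.
Ravi ∩ Aarav: 08:30–09:00, 12:00–12:15, 14:15–15:45.
Ravi ∩ Aarav ∩ Ines: 08:30–09:00, 12:00–12:15, 14:15–14:45.
Windows ≥ 30 min: 08:30–09:00, 14:15–14:45.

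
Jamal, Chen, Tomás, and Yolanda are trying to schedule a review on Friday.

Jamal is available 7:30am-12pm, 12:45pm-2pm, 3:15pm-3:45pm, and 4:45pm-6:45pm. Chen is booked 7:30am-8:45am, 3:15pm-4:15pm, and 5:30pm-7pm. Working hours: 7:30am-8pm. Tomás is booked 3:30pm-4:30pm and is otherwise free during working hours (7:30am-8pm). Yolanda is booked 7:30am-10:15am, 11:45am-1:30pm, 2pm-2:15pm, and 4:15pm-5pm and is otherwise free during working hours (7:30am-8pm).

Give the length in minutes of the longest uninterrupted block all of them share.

Chen free within 07:30–20:00: 08:45–15:15, 16:15–17:30, 19:00–20:00.
Tomás free within 07:30–20:00: 07:30–15:30, 16:30–20:00.
Yolanda free within 07:30–20:00: 10:15–11:45, 13:30–14:00, 14:15–16:15, 17:00–20:00.
Jamal ∩ Chen: 08:45–12:00, 12:45–14:00, 16:45–17:30.
Jamal ∩ Chen ∩ Tomás: 08:45–12:00, 12:45–14:00, 16:45–17:30.
Jamal ∩ Chen ∩ Tomás ∩ Yolanda: 10:15–11:45, 13:30–14:00, 17:00–17:30.
Common window lengths: 90, 30, 30 min; longest is 90.

90 minutes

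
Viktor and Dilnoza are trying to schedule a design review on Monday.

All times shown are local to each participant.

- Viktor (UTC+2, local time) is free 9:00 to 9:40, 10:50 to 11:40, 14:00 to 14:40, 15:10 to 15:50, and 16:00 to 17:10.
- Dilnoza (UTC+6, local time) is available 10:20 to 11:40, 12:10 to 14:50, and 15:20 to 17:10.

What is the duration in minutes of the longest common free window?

Viktor → UTC: 07:00–07:40, 08:50–09:40, 12:00–12:40, 13:10–13:50, 14:00–15:10.
Dilnoza → UTC: 04:20–05:40, 06:10–08:50, 09:20–11:10.
Viktor ∩ Dilnoza: 07:00–07:40, 09:20–09:40.
Common window lengths: 40, 20 min; longest is 40.

40 minutes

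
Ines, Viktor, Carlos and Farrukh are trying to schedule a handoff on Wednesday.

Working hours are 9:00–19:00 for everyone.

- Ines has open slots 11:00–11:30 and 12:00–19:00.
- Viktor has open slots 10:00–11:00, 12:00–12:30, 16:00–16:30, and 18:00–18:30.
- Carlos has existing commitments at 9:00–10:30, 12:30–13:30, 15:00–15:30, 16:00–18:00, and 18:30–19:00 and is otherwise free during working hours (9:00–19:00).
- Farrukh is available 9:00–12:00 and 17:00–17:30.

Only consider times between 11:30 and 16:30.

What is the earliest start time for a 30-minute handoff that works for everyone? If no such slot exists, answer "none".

none

Carlos free within 09:00–19:00: 10:30–12:30, 13:30–15:00, 15:30–16:00, 18:00–18:30.
Ines ∩ Viktor: 12:00–12:30, 16:00–16:30, 18:00–18:30.
Ines ∩ Viktor ∩ Carlos: 12:00–12:30, 18:00–18:30.
Ines ∩ Viktor ∩ Carlos ∩ Farrukh: (none).
Restricted to 11:30–16:30: (none).
Windows ≥ 30 min: (none).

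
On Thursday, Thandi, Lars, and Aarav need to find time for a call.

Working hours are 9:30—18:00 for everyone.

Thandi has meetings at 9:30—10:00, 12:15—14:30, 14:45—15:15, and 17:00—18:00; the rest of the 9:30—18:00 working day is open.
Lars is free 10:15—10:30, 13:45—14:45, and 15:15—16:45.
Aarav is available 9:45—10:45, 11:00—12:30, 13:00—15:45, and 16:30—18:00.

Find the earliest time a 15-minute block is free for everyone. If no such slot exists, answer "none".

Thandi free within 09:30–18:00: 10:00–12:15, 14:30–14:45, 15:15–17:00.
Thandi ∩ Lars: 10:15–10:30, 14:30–14:45, 15:15–16:45.
Thandi ∩ Lars ∩ Aarav: 10:15–10:30, 14:30–14:45, 15:15–15:45, 16:30–16:45.
Windows ≥ 15 min: 10:15–10:30, 14:30–14:45, 15:15–15:45, 16:30–16:45.
Earliest such window starts at 10:15.

10:15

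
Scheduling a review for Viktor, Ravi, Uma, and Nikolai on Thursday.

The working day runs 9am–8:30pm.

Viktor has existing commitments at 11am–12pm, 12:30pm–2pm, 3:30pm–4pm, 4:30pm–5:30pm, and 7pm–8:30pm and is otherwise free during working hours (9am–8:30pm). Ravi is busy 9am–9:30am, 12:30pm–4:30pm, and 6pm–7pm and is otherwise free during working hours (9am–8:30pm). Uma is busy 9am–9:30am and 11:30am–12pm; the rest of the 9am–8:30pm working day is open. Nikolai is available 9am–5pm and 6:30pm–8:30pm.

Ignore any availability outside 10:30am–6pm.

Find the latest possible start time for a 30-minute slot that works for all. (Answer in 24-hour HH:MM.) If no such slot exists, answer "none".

12:00

Viktor free within 09:00–20:30: 09:00–11:00, 12:00–12:30, 14:00–15:30, 16:00–16:30, 17:30–19:00.
Ravi free within 09:00–20:30: 09:30–12:30, 16:30–18:00, 19:00–20:30.
Uma free within 09:00–20:30: 09:30–11:30, 12:00–20:30.
Viktor ∩ Ravi: 09:30–11:00, 12:00–12:30, 17:30–18:00.
Viktor ∩ Ravi ∩ Uma: 09:30–11:00, 12:00–12:30, 17:30–18:00.
Viktor ∩ Ravi ∩ Uma ∩ Nikolai: 09:30–11:00, 12:00–12:30.
Restricted to 10:30–18:00: 10:30–11:00, 12:00–12:30.
Windows ≥ 30 min: 10:30–11:00, 12:00–12:30.
Latest start in the last window 12:00–12:30 is 12:30 − 30 min = 12:00.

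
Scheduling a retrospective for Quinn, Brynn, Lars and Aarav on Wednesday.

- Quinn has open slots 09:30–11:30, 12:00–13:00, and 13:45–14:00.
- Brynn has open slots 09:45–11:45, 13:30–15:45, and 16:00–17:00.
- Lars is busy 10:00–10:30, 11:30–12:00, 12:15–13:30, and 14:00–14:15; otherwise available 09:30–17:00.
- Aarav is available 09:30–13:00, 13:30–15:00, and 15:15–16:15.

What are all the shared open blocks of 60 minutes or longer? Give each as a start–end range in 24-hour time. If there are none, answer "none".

Lars free within 09:30–17:00: 09:30–10:00, 10:30–11:30, 12:00–12:15, 13:30–14:00, 14:15–17:00.
Quinn ∩ Brynn: 09:45–11:30, 13:45–14:00.
Quinn ∩ Brynn ∩ Lars: 09:45–10:00, 10:30–11:30, 13:45–14:00.
Quinn ∩ Brynn ∩ Lars ∩ Aarav: 09:45–10:00, 10:30–11:30, 13:45–14:00.
Windows ≥ 60 min: 10:30–11:30.

10:30–11:30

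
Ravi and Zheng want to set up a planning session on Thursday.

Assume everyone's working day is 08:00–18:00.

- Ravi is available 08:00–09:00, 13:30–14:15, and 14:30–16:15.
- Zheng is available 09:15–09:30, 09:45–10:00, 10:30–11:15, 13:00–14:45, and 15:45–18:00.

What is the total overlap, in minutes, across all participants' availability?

Ravi ∩ Zheng: 13:30–14:15, 14:30–14:45, 15:45–16:15.
Total common minutes: 45 + 15 + 30 = 90.

90 minutes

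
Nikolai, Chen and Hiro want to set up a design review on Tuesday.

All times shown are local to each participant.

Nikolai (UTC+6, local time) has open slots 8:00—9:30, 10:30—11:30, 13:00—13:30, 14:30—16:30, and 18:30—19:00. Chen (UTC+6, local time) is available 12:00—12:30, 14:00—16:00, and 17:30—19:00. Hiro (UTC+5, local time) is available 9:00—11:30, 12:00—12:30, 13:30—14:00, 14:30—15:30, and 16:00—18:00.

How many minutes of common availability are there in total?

90 minutes

Nikolai → UTC: 02:00–03:30, 04:30–05:30, 07:00–07:30, 08:30–10:30, 12:30–13:00.
Chen → UTC: 06:00–06:30, 08:00–10:00, 11:30–13:00.
Hiro → UTC: 04:00–06:30, 07:00–07:30, 08:30–09:00, 09:30–10:30, 11:00–13:00.
Nikolai ∩ Chen: 08:30–10:00, 12:30–13:00.
Nikolai ∩ Chen ∩ Hiro: 08:30–09:00, 09:30–10:00, 12:30–13:00.
Total common minutes: 30 + 30 + 30 = 90.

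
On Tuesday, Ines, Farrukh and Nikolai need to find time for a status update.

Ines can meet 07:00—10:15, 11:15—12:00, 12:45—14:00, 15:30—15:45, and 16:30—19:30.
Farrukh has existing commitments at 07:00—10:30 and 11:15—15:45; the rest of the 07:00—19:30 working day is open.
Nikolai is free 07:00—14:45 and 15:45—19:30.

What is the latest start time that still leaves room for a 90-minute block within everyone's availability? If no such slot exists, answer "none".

18:00

Farrukh free within 07:00–19:30: 10:30–11:15, 15:45–19:30.
Ines ∩ Farrukh: 16:30–19:30.
Ines ∩ Farrukh ∩ Nikolai: 16:30–19:30.
Windows ≥ 90 min: 16:30–19:30.
Latest start in the last window 16:30–19:30 is 19:30 − 90 min = 18:00.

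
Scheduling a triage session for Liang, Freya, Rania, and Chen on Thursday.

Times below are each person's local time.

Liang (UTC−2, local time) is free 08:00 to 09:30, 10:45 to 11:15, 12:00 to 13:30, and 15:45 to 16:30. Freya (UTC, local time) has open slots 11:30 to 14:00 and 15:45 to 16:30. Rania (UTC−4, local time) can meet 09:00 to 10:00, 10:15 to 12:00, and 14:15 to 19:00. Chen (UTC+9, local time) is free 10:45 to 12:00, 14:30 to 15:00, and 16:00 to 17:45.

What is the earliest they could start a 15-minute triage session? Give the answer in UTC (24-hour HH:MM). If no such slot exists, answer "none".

none

Liang → UTC: 10:00–11:30, 12:45–13:15, 14:00–15:30, 17:45–18:30.
Freya → UTC: 11:30–14:00, 15:45–16:30.
Rania → UTC: 13:00–14:00, 14:15–16:00, 18:15–23:00.
Chen → UTC: 01:45–03:00, 05:30–06:00, 07:00–08:45.
Liang ∩ Freya: 12:45–13:15.
Liang ∩ Freya ∩ Rania: 13:00–13:15.
Liang ∩ Freya ∩ Rania ∩ Chen: (none).
Windows ≥ 15 min: (none).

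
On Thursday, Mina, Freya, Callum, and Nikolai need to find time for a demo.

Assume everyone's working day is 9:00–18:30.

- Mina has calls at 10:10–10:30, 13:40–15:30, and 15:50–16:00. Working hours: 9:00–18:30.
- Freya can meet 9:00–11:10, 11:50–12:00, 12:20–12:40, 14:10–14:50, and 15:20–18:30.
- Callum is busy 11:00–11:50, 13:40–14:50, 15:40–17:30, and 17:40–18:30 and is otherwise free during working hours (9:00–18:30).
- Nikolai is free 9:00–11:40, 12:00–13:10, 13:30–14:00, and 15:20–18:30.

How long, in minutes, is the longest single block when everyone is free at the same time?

70 minutes

Mina free within 09:00–18:30: 09:00–10:10, 10:30–13:40, 15:30–15:50, 16:00–18:30.
Callum free within 09:00–18:30: 09:00–11:00, 11:50–13:40, 14:50–15:40, 17:30–17:40.
Mina ∩ Freya: 09:00–10:10, 10:30–11:10, 11:50–12:00, 12:20–12:40, 15:30–15:50, 16:00–18:30.
Mina ∩ Freya ∩ Callum: 09:00–10:10, 10:30–11:00, 11:50–12:00, 12:20–12:40, 15:30–15:40, 17:30–17:40.
Mina ∩ Freya ∩ Callum ∩ Nikolai: 09:00–10:10, 10:30–11:00, 12:20–12:40, 15:30–15:40, 17:30–17:40.
Common window lengths: 70, 30, 20, 10, 10 min; longest is 70.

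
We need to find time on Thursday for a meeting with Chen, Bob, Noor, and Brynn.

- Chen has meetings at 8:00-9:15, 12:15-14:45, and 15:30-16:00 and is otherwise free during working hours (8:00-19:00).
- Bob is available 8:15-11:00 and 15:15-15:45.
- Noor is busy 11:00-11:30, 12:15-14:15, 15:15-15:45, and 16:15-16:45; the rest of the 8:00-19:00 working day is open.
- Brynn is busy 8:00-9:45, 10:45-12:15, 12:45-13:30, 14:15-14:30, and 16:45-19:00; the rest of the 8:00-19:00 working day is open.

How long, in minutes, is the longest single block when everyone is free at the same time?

Chen free within 08:00–19:00: 09:15–12:15, 14:45–15:30, 16:00–19:00.
Noor free within 08:00–19:00: 08:00–11:00, 11:30–12:15, 14:15–15:15, 15:45–16:15, 16:45–19:00.
Brynn free within 08:00–19:00: 09:45–10:45, 12:15–12:45, 13:30–14:15, 14:30–16:45.
Chen ∩ Bob: 09:15–11:00, 15:15–15:30.
Chen ∩ Bob ∩ Noor: 09:15–11:00.
Chen ∩ Bob ∩ Noor ∩ Brynn: 09:45–10:45.
Single common window of 60 minutes.

60 minutes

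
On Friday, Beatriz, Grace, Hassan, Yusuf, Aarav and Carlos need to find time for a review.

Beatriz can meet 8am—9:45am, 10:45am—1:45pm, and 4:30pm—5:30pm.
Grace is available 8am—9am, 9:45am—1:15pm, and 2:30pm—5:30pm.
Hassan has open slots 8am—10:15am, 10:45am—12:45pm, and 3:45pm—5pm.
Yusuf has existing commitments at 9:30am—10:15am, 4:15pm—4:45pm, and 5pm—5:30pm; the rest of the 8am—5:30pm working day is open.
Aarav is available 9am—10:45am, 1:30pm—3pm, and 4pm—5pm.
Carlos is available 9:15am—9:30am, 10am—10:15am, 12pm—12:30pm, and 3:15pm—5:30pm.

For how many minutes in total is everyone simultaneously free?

15 minutes

Yusuf free within 08:00–17:30: 08:00–09:30, 10:15–16:15, 16:45–17:00.
Beatriz ∩ Grace: 08:00–09:00, 10:45–13:15, 16:30–17:30.
Beatriz ∩ Grace ∩ Hassan: 08:00–09:00, 10:45–12:45, 16:30–17:00.
Beatriz ∩ Grace ∩ Hassan ∩ Yusuf: 08:00–09:00, 10:45–12:45, 16:45–17:00.
Beatriz ∩ Grace ∩ Hassan ∩ Yusuf ∩ Aarav: 16:45–17:00.
Beatriz ∩ Grace ∩ Hassan ∩ Yusuf ∩ Aarav ∩ Carlos: 16:45–17:00.
Total common minutes: 15.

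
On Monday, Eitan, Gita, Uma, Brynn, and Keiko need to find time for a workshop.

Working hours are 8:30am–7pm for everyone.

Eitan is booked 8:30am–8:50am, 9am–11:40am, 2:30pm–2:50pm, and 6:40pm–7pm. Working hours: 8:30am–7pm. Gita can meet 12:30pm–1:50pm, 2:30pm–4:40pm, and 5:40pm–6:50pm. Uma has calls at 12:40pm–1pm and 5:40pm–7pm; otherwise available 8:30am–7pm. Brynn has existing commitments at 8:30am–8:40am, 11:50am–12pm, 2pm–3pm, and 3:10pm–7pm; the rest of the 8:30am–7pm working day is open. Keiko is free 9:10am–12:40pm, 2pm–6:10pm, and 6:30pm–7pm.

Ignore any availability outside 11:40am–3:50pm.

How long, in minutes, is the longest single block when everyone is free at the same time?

10 minutes

Eitan free within 08:30–19:00: 08:50–09:00, 11:40–14:30, 14:50–18:40.
Uma free within 08:30–19:00: 08:30–12:40, 13:00–17:40.
Brynn free within 08:30–19:00: 08:40–11:50, 12:00–14:00, 15:00–15:10.
Eitan ∩ Gita: 12:30–13:50, 14:50–16:40, 17:40–18:40.
Eitan ∩ Gita ∩ Uma: 12:30–12:40, 13:00–13:50, 14:50–16:40.
Eitan ∩ Gita ∩ Uma ∩ Brynn: 12:30–12:40, 13:00–13:50, 15:00–15:10.
Eitan ∩ Gita ∩ Uma ∩ Brynn ∩ Keiko: 12:30–12:40, 15:00–15:10.
Restricted to 11:40–15:50: 12:30–12:40, 15:00–15:10.
Common window lengths: 10, 10 min; longest is 10.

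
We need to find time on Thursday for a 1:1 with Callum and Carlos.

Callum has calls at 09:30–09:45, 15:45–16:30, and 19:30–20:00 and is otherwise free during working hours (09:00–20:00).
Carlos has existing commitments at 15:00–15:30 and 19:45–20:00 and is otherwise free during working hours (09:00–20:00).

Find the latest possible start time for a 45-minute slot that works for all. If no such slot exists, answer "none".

18:45

Callum free within 09:00–20:00: 09:00–09:30, 09:45–15:45, 16:30–19:30.
Carlos free within 09:00–20:00: 09:00–15:00, 15:30–19:45.
Callum ∩ Carlos: 09:00–09:30, 09:45–15:00, 15:30–15:45, 16:30–19:30.
Windows ≥ 45 min: 09:45–15:00, 16:30–19:30.
Latest start in the last window 16:30–19:30 is 19:30 − 45 min = 18:45.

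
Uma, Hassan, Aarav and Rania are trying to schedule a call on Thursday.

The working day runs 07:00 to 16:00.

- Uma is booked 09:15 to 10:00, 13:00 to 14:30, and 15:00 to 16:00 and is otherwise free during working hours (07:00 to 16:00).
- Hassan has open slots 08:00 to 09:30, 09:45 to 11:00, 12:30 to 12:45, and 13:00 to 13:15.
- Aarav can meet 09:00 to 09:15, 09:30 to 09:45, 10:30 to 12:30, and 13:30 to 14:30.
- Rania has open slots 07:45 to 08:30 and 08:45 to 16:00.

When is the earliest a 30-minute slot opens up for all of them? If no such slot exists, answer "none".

Uma free within 07:00–16:00: 07:00–09:15, 10:00–13:00, 14:30–15:00.
Uma ∩ Hassan: 08:00–09:15, 10:00–11:00, 12:30–12:45.
Uma ∩ Hassan ∩ Aarav: 09:00–09:15, 10:30–11:00.
Uma ∩ Hassan ∩ Aarav ∩ Rania: 09:00–09:15, 10:30–11:00.
Windows ≥ 30 min: 10:30–11:00.
Earliest such window starts at 10:30.

10:30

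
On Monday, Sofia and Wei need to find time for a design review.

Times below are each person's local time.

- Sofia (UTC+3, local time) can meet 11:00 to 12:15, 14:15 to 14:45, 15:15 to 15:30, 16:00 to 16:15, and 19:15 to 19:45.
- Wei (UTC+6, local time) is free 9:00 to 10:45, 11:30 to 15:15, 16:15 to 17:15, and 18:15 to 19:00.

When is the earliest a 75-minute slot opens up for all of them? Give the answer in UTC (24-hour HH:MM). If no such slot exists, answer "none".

Sofia → UTC: 08:00–09:15, 11:15–11:45, 12:15–12:30, 13:00–13:15, 16:15–16:45.
Wei → UTC: 03:00–04:45, 05:30–09:15, 10:15–11:15, 12:15–13:00.
Sofia ∩ Wei: 08:00–09:15, 12:15–12:30.
Windows ≥ 75 min: 08:00–09:15.
Earliest such window starts at 08:00.

08:00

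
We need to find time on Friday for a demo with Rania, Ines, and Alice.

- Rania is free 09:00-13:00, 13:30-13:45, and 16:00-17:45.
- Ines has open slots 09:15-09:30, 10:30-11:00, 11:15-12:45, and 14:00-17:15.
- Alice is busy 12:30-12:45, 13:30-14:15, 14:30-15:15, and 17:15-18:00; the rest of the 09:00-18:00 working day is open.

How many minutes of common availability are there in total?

Alice free within 09:00–18:00: 09:00–12:30, 12:45–13:30, 14:15–14:30, 15:15–17:15.
Rania ∩ Ines: 09:15–09:30, 10:30–11:00, 11:15–12:45, 16:00–17:15.
Rania ∩ Ines ∩ Alice: 09:15–09:30, 10:30–11:00, 11:15–12:30, 16:00–17:15.
Total common minutes: 15 + 30 + 75 + 75 = 195.

195 minutes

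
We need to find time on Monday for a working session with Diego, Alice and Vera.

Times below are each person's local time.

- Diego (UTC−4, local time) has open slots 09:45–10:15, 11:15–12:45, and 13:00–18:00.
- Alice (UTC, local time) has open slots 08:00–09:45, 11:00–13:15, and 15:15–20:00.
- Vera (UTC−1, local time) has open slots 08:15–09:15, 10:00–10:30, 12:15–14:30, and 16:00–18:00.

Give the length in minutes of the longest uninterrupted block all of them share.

Diego → UTC: 13:45–14:15, 15:15–16:45, 17:00–22:00.
Alice → UTC: 08:00–09:45, 11:00–13:15, 15:15–20:00.
Vera → UTC: 09:15–10:15, 11:00–11:30, 13:15–15:30, 17:00–19:00.
Diego ∩ Alice: 15:15–16:45, 17:00–20:00.
Diego ∩ Alice ∩ Vera: 15:15–15:30, 17:00–19:00.
Common window lengths: 15, 120 min; longest is 120.

120 minutes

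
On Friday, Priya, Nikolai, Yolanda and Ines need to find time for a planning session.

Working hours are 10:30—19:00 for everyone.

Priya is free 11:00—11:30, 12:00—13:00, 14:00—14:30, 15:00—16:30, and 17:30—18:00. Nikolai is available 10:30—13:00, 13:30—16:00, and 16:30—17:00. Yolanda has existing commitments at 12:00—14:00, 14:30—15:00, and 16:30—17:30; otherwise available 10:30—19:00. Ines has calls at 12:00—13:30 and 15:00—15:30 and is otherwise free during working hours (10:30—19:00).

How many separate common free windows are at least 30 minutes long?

3

Yolanda free within 10:30–19:00: 10:30–12:00, 14:00–14:30, 15:00–16:30, 17:30–19:00.
Ines free within 10:30–19:00: 10:30–12:00, 13:30–15:00, 15:30–19:00.
Priya ∩ Nikolai: 11:00–11:30, 12:00–13:00, 14:00–14:30, 15:00–16:00.
Priya ∩ Nikolai ∩ Yolanda: 11:00–11:30, 14:00–14:30, 15:00–16:00.
Priya ∩ Nikolai ∩ Yolanda ∩ Ines: 11:00–11:30, 14:00–14:30, 15:30–16:00.
Windows ≥ 30 min: 11:00–11:30, 14:00–14:30, 15:30–16:00.
That's 3 windows.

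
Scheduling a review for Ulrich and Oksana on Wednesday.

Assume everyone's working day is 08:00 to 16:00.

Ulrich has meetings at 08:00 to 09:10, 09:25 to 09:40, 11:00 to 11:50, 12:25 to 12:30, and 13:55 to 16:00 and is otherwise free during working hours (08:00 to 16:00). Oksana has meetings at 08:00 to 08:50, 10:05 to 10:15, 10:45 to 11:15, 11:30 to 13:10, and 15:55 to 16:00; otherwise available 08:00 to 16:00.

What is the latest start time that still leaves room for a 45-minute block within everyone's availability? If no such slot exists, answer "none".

Ulrich free within 08:00–16:00: 09:10–09:25, 09:40–11:00, 11:50–12:25, 12:30–13:55.
Oksana free within 08:00–16:00: 08:50–10:05, 10:15–10:45, 11:15–11:30, 13:10–15:55.
Ulrich ∩ Oksana: 09:10–09:25, 09:40–10:05, 10:15–10:45, 13:10–13:55.
Windows ≥ 45 min: 13:10–13:55.
Latest start in the last window 13:10–13:55 is 13:55 − 45 min = 13:10.

13:10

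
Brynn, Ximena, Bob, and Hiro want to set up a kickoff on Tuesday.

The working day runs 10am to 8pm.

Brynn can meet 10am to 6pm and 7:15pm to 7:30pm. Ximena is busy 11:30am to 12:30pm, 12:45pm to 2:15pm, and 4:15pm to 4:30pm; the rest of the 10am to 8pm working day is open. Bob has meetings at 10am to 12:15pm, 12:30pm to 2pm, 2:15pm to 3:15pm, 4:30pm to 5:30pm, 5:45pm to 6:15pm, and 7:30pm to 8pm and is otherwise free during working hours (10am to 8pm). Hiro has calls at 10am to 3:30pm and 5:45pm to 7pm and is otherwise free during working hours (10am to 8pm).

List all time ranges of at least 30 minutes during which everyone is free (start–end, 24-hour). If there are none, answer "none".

Ximena free within 10:00–20:00: 10:00–11:30, 12:30–12:45, 14:15–16:15, 16:30–20:00.
Bob free within 10:00–20:00: 12:15–12:30, 14:00–14:15, 15:15–16:30, 17:30–17:45, 18:15–19:30.
Hiro free within 10:00–20:00: 15:30–17:45, 19:00–20:00.
Brynn ∩ Ximena: 10:00–11:30, 12:30–12:45, 14:15–16:15, 16:30–18:00, 19:15–19:30.
Brynn ∩ Ximena ∩ Bob: 15:15–16:15, 17:30–17:45, 19:15–19:30.
Brynn ∩ Ximena ∩ Bob ∩ Hiro: 15:30–16:15, 17:30–17:45, 19:15–19:30.
Windows ≥ 30 min: 15:30–16:15.

15:30–16:15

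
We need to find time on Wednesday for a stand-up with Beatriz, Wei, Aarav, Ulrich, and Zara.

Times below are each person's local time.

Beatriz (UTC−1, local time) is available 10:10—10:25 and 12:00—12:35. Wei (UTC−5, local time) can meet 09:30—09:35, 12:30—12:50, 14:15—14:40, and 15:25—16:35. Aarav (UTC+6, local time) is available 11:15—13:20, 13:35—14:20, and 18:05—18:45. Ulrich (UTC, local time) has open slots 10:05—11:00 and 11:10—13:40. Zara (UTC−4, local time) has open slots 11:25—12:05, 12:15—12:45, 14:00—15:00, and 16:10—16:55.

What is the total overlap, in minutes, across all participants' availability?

0 minutes

Beatriz → UTC: 11:10–11:25, 13:00–13:35.
Wei → UTC: 14:30–14:35, 17:30–17:50, 19:15–19:40, 20:25–21:35.
Aarav → UTC: 05:15–07:20, 07:35–08:20, 12:05–12:45.
Ulrich → UTC: 10:05–11:00, 11:10–13:40.
Zara → UTC: 15:25–16:05, 16:15–16:45, 18:00–19:00, 20:10–20:55.
Beatriz ∩ Wei: (none).
Beatriz ∩ Wei ∩ Aarav: (none).
Beatriz ∩ Wei ∩ Aarav ∩ Ulrich: (none).
Beatriz ∩ Wei ∩ Aarav ∩ Ulrich ∩ Zara: (none).
Total common minutes: 0.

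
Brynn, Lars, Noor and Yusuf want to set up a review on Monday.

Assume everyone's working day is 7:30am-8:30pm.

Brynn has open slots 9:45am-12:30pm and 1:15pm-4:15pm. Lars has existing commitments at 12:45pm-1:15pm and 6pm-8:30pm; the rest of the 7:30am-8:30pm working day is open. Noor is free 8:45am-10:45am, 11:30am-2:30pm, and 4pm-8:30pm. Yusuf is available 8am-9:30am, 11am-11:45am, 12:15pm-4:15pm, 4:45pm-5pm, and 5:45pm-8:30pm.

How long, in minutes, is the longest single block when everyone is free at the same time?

Lars free within 07:30–20:30: 07:30–12:45, 13:15–18:00.
Brynn ∩ Lars: 09:45–12:30, 13:15–16:15.
Brynn ∩ Lars ∩ Noor: 09:45–10:45, 11:30–12:30, 13:15–14:30, 16:00–16:15.
Brynn ∩ Lars ∩ Noor ∩ Yusuf: 11:30–11:45, 12:15–12:30, 13:15–14:30, 16:00–16:15.
Common window lengths: 15, 15, 75, 15 min; longest is 75.

75 minutes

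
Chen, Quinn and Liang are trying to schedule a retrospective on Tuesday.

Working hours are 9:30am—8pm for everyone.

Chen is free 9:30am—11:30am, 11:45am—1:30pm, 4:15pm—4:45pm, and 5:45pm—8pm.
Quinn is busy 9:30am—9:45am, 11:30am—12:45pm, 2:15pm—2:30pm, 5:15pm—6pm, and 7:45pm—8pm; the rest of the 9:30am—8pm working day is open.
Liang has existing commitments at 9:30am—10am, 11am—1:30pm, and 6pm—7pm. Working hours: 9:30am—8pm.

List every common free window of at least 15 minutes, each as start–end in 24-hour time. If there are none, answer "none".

Quinn free within 09:30–20:00: 09:45–11:30, 12:45–14:15, 14:30–17:15, 18:00–19:45.
Liang free within 09:30–20:00: 10:00–11:00, 13:30–18:00, 19:00–20:00.
Chen ∩ Quinn: 09:45–11:30, 12:45–13:30, 16:15–16:45, 18:00–19:45.
Chen ∩ Quinn ∩ Liang: 10:00–11:00, 16:15–16:45, 19:00–19:45.
Windows ≥ 15 min: 10:00–11:00, 16:15–16:45, 19:00–19:45.

10:00–11:00, 16:15–16:45, 19:00–19:45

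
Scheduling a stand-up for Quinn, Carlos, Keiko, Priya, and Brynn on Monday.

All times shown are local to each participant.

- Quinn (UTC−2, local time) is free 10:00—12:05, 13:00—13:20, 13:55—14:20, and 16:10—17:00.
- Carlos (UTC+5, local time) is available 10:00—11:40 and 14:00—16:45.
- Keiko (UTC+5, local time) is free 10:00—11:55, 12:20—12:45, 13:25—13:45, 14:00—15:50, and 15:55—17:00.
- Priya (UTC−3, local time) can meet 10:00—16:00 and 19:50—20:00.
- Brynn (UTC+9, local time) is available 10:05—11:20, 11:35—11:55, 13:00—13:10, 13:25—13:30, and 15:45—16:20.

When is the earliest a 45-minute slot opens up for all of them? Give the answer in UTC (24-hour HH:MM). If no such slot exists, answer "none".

Quinn → UTC: 12:00–14:05, 15:00–15:20, 15:55–16:20, 18:10–19:00.
Carlos → UTC: 05:00–06:40, 09:00–11:45.
Keiko → UTC: 05:00–06:55, 07:20–07:45, 08:25–08:45, 09:00–10:50, 10:55–12:00.
Priya → UTC: 13:00–19:00, 22:50–23:00.
Brynn → UTC: 01:05–02:20, 02:35–02:55, 04:00–04:10, 04:25–04:30, 06:45–07:20.
Quinn ∩ Carlos: (none).
Quinn ∩ Carlos ∩ Keiko: (none).
Quinn ∩ Carlos ∩ Keiko ∩ Priya: (none).
Quinn ∩ Carlos ∩ Keiko ∩ Priya ∩ Brynn: (none).
Windows ≥ 45 min: (none).

none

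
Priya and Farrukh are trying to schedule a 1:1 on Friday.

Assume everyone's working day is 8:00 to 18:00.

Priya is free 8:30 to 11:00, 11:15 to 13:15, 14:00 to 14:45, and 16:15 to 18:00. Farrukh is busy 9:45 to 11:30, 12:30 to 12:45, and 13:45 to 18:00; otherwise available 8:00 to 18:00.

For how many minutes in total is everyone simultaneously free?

Farrukh free within 08:00–18:00: 08:00–09:45, 11:30–12:30, 12:45–13:45.
Priya ∩ Farrukh: 08:30–09:45, 11:30–12:30, 12:45–13:15.
Total common minutes: 75 + 60 + 30 = 165.

165 minutes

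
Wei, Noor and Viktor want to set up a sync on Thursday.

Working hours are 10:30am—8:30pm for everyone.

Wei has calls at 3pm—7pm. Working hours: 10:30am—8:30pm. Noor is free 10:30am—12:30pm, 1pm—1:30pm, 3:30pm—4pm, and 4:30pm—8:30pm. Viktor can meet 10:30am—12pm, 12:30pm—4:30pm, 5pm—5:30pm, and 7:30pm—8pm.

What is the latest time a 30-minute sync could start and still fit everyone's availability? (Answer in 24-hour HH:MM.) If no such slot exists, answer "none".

Wei free within 10:30–20:30: 10:30–15:00, 19:00–20:30.
Wei ∩ Noor: 10:30–12:30, 13:00–13:30, 19:00–20:30.
Wei ∩ Noor ∩ Viktor: 10:30–12:00, 13:00–13:30, 19:30–20:00.
Windows ≥ 30 min: 10:30–12:00, 13:00–13:30, 19:30–20:00.
Latest start in the last window 19:30–20:00 is 20:00 − 30 min = 19:30.

19:30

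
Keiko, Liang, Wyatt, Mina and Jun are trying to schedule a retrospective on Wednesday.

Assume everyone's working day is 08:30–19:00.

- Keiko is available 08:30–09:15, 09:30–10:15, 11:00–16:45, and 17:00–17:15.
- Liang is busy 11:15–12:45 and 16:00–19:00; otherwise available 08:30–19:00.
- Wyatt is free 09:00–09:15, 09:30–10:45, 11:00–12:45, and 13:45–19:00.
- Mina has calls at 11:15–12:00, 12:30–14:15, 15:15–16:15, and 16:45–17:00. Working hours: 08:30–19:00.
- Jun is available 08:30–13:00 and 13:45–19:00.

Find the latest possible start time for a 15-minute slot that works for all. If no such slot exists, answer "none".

Liang free within 08:30–19:00: 08:30–11:15, 12:45–16:00.
Mina free within 08:30–19:00: 08:30–11:15, 12:00–12:30, 14:15–15:15, 16:15–16:45, 17:00–19:00.
Keiko ∩ Liang: 08:30–09:15, 09:30–10:15, 11:00–11:15, 12:45–16:00.
Keiko ∩ Liang ∩ Wyatt: 09:00–09:15, 09:30–10:15, 11:00–11:15, 13:45–16:00.
Keiko ∩ Liang ∩ Wyatt ∩ Mina: 09:00–09:15, 09:30–10:15, 11:00–11:15, 14:15–15:15.
Keiko ∩ Liang ∩ Wyatt ∩ Mina ∩ Jun: 09:00–09:15, 09:30–10:15, 11:00–11:15, 14:15–15:15.
Windows ≥ 15 min: 09:00–09:15, 09:30–10:15, 11:00–11:15, 14:15–15:15.
Latest start in the last window 14:15–15:15 is 15:15 − 15 min = 15:00.

15:00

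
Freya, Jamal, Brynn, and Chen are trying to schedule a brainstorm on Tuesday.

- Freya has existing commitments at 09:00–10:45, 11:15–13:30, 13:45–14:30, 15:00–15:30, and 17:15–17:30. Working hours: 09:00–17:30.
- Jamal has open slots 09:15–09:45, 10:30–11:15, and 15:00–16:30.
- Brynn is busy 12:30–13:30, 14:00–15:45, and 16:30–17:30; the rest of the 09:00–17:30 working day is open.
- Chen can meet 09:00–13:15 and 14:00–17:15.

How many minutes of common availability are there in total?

75 minutes

Freya free within 09:00–17:30: 10:45–11:15, 13:30–13:45, 14:30–15:00, 15:30–17:15.
Brynn free within 09:00–17:30: 09:00–12:30, 13:30–14:00, 15:45–16:30.
Freya ∩ Jamal: 10:45–11:15, 15:30–16:30.
Freya ∩ Jamal ∩ Brynn: 10:45–11:15, 15:45–16:30.
Freya ∩ Jamal ∩ Brynn ∩ Chen: 10:45–11:15, 15:45–16:30.
Total common minutes: 30 + 45 = 75.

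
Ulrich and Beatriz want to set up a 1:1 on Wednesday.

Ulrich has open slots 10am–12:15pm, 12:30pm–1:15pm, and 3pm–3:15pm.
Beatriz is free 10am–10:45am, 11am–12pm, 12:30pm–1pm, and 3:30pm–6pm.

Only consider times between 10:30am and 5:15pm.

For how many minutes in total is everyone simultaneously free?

105 minutes

Ulrich ∩ Beatriz: 10:00–10:45, 11:00–12:00, 12:30–13:00.
Restricted to 10:30–17:15: 10:30–10:45, 11:00–12:00, 12:30–13:00.
Total common minutes: 15 + 60 + 30 = 105.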